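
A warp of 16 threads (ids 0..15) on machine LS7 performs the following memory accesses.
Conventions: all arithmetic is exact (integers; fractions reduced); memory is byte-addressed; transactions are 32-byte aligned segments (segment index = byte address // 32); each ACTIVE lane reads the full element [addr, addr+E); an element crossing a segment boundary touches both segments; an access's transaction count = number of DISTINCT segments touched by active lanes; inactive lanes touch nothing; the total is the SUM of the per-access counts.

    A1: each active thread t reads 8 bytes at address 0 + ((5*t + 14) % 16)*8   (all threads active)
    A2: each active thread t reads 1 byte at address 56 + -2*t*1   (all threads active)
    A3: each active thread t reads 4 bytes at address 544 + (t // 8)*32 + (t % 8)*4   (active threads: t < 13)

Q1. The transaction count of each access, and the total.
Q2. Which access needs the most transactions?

A1: 4 transactions
A2: 2 transactions
A3: 2 transactions

Answer: 4,2,2; total 8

Answer: A1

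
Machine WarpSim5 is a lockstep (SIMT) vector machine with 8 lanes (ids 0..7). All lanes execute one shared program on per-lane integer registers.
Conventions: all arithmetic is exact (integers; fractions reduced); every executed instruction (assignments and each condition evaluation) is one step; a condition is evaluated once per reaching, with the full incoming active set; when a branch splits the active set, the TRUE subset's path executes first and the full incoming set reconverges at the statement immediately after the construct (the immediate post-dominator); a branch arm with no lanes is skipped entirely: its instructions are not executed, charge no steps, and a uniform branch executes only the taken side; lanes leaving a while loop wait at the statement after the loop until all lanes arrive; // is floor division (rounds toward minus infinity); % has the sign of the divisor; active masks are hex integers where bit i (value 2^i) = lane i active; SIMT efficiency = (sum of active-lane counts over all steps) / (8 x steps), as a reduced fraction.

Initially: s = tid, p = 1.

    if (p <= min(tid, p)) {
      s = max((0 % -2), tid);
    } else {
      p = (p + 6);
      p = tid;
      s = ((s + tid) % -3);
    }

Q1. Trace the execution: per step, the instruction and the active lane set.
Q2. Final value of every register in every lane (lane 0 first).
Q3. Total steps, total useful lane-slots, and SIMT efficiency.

step 0: eval (p <= min(tid, p))      0xff
step 1: s <- max((0 % -2), tid)      0xfe
step 2: p <- (p + 6)                 0x01
step 3: p <- tid                     0x01
step 4: s <- ((s + tid) % -3)        0x01

Answer: 5 steps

s: 0,1,2,3,4,5,6,7
p: 0,1,1,1,1,1,1,1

steps = 5; useful = 18; efficiency = 18/40 = 9/20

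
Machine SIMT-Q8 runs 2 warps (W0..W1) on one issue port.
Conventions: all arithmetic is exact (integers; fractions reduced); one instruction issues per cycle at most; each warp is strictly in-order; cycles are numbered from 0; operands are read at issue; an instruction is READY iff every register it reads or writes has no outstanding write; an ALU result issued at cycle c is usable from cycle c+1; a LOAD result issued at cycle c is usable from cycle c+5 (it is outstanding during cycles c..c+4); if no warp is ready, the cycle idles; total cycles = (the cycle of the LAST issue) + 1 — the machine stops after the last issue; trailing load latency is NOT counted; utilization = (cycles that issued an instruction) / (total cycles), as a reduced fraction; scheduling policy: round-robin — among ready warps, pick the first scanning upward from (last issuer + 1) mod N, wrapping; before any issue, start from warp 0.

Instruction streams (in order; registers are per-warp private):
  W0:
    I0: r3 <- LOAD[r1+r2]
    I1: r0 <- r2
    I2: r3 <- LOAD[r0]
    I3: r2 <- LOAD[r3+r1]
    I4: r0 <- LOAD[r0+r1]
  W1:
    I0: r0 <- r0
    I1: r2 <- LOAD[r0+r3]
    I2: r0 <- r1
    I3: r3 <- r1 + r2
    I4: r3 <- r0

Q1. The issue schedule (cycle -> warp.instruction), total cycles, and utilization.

cycle 0: W0.I0
cycle 1: W1.I0
cycle 2: W0.I1
cycle 3: W1.I1
cycle 4: W1.I2
cycle 5: W0.I2
cycle 6: idle
cycle 7: idle
cycle 8: W1.I3
cycle 9: W1.I4
cycle 10: W0.I3
cycle 11: W0.I4

Answer: 12 cycles, utilization 5/6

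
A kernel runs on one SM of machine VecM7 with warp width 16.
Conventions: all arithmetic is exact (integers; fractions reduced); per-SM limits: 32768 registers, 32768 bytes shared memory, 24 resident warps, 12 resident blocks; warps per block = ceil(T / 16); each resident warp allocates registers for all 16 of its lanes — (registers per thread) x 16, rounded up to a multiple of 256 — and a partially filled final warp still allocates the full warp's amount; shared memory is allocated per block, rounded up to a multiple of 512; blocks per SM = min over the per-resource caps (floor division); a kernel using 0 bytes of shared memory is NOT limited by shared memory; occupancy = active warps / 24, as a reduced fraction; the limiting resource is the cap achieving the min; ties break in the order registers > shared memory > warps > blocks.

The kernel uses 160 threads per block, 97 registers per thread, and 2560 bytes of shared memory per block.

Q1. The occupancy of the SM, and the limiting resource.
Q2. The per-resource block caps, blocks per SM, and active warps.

Answer: occupancy 5/12, limited by registers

registers: 1 block
shared memory: 12 blocks
warps: 2 blocks
blocks: 12 blocks

Answer: 1 block, 10 active warps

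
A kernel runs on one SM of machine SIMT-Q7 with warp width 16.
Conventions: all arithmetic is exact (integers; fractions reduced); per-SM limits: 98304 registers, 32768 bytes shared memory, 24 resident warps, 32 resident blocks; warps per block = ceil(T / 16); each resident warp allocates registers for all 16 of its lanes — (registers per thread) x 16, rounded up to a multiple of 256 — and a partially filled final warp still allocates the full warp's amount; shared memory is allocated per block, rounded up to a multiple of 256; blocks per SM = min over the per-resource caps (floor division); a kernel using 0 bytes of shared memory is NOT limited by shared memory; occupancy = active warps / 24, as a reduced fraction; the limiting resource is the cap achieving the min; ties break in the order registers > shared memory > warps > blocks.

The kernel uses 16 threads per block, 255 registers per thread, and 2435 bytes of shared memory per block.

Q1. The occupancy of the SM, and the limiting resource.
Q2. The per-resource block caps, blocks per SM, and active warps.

Answer: occupancy 1/2, limited by shared memory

registers: 24 blocks
shared memory: 12 blocks
warps: 24 blocks
blocks: 32 blocks

Answer: 12 blocks, 12 active warps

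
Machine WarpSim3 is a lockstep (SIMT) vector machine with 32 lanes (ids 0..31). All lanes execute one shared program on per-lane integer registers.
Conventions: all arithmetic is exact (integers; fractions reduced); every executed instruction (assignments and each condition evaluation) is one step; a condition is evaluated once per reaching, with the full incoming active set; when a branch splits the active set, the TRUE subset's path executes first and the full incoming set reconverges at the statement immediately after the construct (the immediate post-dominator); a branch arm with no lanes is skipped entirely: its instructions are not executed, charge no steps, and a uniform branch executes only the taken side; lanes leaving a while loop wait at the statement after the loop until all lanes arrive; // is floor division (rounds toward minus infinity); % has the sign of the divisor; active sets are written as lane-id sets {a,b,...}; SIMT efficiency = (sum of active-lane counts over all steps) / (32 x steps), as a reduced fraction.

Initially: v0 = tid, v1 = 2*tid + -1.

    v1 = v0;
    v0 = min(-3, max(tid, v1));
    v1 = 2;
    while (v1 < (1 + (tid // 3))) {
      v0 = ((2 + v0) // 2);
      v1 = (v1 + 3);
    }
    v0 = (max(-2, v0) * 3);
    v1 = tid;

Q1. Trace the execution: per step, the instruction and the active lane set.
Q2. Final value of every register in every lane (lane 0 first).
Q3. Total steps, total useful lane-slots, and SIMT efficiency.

step 0: v1 <- v0                     {0,1,2,3,4,5,6,7,8,9,10,11,12,13,14,15,16,17,18,19,20,21,22,23,24,25,26,27,28,29,30,31}
step 1: v0 <- min(-3, max(tid, v1))  {0,1,2,3,4,5,6,7,8,9,10,11,12,13,14,15,16,17,18,19,20,21,22,23,24,25,26,27,28,29,30,31}
step 2: v1 <- 2                      {0,1,2,3,4,5,6,7,8,9,10,11,12,13,14,15,16,17,18,19,20,21,22,23,24,25,26,27,28,29,30,31}
step 3: eval (v1 < (1 + (tid // 3))) {0,1,2,3,4,5,6,7,8,9,10,11,12,13,14,15,16,17,18,19,20,21,22,23,24,25,26,27,28,29,30,31}
step 4: v0 <- ((2 + v0) // 2)        {6,7,8,9,10,11,12,13,14,15,16,17,18,19,20,21,22,23,24,25,26,27,28,29,30,31}
step 5: v1 <- (v1 + 3)               {6,7,8,9,10,11,12,13,14,15,16,17,18,19,20,21,22,23,24,25,26,27,28,29,30,31}
step 6: eval (v1 < (1 + (tid // 3))) {6,7,8,9,10,11,12,13,14,15,16,17,18,19,20,21,22,23,24,25,26,27,28,29,30,31}
step 7: v0 <- ((2 + v0) // 2)        {15,16,17,18,19,20,21,22,23,24,25,26,27,28,29,30,31}
step 8: v1 <- (v1 + 3)               {15,16,17,18,19,20,21,22,23,24,25,26,27,28,29,30,31}
step 9: eval (v1 < (1 + (tid // 3))) {15,16,17,18,19,20,21,22,23,24,25,26,27,28,29,30,31}
step 10: v0 <- ((2 + v0) // 2)        {24,25,26,27,28,29,30,31}
step 11: v1 <- (v1 + 3)               {24,25,26,27,28,29,30,31}
step 12: eval (v1 < (1 + (tid // 3))) {24,25,26,27,28,29,30,31}
step 13: v0 <- (max(-2, v0) * 3)      {0,1,2,3,4,5,6,7,8,9,10,11,12,13,14,15,16,17,18,19,20,21,22,23,24,25,26,27,28,29,30,31}
step 14: v1 <- tid                    {0,1,2,3,4,5,6,7,8,9,10,11,12,13,14,15,16,17,18,19,20,21,22,23,24,25,26,27,28,29,30,31}

Answer: 15 steps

v0: -6,-6,-6,-6,-6,-6,-3,-3,-3,-3,-3,-3,-3,-3,-3,0,0,0,0,0,0,0,0,0,3,3,3,3,3,3,3,3
v1: 0,1,2,3,4,5,6,7,8,9,10,11,12,13,14,15,16,17,18,19,20,21,22,23,24,25,26,27,28,29,30,31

steps = 15; useful = 345; efficiency = 345/480 = 23/32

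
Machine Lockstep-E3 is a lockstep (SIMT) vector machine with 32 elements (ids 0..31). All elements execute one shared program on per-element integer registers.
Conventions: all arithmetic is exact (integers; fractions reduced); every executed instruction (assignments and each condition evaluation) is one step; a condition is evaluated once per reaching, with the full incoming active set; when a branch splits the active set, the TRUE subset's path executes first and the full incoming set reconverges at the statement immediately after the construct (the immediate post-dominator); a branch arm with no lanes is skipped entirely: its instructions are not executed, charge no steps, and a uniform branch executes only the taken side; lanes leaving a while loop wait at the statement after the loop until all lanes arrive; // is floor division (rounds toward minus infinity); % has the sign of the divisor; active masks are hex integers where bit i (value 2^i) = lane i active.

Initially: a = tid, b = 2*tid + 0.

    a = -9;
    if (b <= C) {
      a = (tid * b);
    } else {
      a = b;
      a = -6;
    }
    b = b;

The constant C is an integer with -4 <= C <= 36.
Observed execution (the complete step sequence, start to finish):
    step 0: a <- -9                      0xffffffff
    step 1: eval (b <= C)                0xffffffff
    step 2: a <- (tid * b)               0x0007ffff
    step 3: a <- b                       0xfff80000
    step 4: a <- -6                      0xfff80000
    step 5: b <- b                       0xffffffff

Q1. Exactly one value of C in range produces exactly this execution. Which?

Answer: C = 36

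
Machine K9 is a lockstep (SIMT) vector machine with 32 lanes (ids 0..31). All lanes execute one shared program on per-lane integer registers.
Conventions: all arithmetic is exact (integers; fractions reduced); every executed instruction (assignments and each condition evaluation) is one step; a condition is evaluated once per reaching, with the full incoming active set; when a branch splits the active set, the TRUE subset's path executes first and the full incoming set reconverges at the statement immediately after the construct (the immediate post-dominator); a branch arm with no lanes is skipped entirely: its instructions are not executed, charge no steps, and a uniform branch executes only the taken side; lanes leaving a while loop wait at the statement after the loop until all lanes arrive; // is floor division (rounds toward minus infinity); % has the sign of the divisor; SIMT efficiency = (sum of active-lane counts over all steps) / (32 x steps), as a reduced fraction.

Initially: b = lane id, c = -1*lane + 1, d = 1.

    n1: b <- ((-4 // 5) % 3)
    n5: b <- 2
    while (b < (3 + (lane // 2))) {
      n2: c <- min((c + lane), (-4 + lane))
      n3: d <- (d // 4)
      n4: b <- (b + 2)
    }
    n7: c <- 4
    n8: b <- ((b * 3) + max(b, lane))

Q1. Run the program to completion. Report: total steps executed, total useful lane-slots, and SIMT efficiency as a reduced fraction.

Answer: 37 steps, 736 useful, 23/37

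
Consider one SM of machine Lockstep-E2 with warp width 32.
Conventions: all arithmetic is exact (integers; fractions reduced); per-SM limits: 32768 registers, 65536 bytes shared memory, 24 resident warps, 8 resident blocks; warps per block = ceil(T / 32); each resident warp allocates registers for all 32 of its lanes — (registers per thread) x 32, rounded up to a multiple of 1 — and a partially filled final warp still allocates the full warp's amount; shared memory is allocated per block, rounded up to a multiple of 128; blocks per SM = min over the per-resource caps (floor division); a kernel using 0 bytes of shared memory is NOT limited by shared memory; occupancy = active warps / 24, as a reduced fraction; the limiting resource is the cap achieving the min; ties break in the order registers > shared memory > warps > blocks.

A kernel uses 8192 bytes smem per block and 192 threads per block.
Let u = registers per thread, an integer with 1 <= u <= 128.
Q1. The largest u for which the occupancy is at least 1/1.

Answer: u = 42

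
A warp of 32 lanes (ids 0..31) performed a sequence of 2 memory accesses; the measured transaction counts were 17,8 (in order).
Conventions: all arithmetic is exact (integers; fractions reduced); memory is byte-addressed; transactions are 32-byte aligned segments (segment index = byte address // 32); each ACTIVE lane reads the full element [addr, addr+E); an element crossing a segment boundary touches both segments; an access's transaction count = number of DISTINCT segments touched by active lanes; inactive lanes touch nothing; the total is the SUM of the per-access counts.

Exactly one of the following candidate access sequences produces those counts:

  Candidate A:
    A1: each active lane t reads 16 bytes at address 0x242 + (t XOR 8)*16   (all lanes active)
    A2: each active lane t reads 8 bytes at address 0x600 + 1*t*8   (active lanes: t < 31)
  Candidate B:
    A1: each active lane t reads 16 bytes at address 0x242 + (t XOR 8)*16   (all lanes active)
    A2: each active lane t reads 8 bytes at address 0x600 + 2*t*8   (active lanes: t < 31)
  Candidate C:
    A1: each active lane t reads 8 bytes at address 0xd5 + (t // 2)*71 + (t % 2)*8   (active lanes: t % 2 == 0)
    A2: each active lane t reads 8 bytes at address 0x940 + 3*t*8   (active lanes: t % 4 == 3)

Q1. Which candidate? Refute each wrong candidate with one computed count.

B: A2 gives 16 transactions, not 8
C: A1 gives 20 transactions, not 17
A: all counts match (17,8)

Answer: A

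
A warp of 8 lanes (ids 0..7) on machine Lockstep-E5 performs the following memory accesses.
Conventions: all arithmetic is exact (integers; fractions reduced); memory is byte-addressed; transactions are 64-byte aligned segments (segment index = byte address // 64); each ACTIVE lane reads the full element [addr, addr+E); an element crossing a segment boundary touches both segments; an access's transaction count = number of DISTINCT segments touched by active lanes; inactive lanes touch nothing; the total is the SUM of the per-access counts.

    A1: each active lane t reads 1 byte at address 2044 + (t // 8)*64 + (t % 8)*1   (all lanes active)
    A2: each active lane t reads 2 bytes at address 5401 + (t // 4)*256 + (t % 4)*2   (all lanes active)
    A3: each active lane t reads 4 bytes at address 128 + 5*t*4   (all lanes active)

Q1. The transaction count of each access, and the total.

A1: 2 transactions
A2: 2 transactions
A3: 3 transactions

Answer: 2,2,3; total 7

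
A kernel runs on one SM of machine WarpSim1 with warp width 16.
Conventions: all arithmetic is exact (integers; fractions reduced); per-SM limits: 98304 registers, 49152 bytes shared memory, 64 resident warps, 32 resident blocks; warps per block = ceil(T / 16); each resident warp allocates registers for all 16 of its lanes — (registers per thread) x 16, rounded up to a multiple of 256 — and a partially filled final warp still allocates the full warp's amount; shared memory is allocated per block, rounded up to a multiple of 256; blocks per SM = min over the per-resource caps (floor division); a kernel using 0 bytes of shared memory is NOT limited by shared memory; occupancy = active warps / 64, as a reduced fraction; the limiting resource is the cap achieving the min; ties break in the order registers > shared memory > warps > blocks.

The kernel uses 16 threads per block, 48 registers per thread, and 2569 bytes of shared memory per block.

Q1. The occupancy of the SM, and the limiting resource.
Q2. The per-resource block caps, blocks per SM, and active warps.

Answer: occupancy 17/64, limited by shared memory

registers: 128 blocks
shared memory: 17 blocks
warps: 64 blocks
blocks: 32 blocks

Answer: 17 blocks, 17 active warps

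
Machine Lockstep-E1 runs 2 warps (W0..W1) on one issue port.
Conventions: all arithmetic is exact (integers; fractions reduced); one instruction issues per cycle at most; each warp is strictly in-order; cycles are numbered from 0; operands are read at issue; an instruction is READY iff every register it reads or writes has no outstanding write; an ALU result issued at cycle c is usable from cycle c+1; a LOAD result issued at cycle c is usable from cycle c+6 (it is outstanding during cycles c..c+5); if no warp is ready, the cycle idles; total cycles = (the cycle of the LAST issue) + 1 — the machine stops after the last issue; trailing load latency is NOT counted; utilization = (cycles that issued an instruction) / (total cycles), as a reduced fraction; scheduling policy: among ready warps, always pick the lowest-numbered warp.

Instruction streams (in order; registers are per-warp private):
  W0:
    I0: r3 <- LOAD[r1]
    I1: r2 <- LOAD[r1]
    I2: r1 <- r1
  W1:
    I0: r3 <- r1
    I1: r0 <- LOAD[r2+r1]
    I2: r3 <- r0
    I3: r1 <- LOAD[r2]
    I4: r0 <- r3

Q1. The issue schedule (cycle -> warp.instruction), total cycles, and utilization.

cycle 0: W0.I0
cycle 1: W0.I1
cycle 2: W0.I2
cycle 3: W1.I0
cycle 4: W1.I1
cycle 5: idle
cycle 6: idle
cycle 7: idle
cycle 8: idle
cycle 9: idle
cycle 10: W1.I2
cycle 11: W1.I3
cycle 12: W1.I4

Answer: 13 cycles, utilization 8/13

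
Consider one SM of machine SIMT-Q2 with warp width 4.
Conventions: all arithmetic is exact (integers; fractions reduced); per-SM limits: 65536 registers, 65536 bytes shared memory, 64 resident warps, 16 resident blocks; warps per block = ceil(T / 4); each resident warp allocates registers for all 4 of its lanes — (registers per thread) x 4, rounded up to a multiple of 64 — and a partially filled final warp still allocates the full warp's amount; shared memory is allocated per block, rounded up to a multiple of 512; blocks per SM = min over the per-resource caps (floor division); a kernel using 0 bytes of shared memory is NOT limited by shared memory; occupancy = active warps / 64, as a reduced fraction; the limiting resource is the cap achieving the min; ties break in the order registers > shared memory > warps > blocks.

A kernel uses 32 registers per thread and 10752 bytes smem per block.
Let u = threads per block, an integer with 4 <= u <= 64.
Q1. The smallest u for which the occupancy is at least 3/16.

Answer: u = 5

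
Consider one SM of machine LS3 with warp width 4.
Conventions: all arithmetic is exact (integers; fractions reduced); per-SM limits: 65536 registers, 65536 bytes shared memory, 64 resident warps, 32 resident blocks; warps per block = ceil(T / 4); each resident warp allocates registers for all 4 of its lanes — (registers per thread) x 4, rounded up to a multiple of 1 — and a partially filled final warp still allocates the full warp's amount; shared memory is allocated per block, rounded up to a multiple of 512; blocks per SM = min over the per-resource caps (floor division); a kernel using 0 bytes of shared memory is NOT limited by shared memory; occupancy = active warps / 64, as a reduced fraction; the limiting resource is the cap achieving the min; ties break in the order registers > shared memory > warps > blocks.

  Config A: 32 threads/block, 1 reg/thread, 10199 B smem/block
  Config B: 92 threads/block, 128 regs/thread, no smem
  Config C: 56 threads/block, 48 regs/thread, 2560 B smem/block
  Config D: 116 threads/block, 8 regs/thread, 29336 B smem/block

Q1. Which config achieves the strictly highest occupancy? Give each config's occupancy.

occupancies: A 3/4, B 23/32, C 7/8, D 29/32

Answer: D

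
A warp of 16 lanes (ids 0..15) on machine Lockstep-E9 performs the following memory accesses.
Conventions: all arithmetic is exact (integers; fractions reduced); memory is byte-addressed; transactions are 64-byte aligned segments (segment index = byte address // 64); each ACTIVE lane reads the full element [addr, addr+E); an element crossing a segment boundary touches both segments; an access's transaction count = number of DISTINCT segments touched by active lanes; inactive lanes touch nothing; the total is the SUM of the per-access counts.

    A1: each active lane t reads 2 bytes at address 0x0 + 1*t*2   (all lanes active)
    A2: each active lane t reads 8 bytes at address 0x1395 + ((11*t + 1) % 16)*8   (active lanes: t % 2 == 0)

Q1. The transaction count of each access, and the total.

A1: 1 transaction
A2: 3 transactions

Answer: 1,3; total 4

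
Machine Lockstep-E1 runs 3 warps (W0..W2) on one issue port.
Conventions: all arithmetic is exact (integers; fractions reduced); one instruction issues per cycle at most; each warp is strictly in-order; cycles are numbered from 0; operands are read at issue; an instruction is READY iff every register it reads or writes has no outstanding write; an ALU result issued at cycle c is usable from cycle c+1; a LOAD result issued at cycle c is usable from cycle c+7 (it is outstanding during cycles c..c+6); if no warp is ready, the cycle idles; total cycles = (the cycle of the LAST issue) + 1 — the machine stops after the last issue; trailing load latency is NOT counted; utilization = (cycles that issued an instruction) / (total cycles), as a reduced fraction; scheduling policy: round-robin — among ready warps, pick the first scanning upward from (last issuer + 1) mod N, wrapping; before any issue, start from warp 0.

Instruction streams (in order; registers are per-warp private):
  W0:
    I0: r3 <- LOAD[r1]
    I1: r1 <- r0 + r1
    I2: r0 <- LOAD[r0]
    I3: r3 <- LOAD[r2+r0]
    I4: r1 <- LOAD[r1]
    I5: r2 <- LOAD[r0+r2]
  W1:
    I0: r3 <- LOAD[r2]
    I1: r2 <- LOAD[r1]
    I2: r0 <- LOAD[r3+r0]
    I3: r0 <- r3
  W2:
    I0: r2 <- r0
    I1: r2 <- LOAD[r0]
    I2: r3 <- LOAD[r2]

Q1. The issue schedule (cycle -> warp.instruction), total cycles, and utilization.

cycle 0: W0.I0
cycle 1: W1.I0
cycle 2: W2.I0
cycle 3: W0.I1
cycle 4: W1.I1
cycle 5: W2.I1
cycle 6: W0.I2
cycle 7: idle
cycle 8: W1.I2
cycle 9: idle
cycle 10: idle
cycle 11: idle
cycle 12: W2.I2
cycle 13: W0.I3
cycle 14: W0.I4
cycle 15: W1.I3
cycle 16: W0.I5

Answer: 17 cycles, utilization 13/17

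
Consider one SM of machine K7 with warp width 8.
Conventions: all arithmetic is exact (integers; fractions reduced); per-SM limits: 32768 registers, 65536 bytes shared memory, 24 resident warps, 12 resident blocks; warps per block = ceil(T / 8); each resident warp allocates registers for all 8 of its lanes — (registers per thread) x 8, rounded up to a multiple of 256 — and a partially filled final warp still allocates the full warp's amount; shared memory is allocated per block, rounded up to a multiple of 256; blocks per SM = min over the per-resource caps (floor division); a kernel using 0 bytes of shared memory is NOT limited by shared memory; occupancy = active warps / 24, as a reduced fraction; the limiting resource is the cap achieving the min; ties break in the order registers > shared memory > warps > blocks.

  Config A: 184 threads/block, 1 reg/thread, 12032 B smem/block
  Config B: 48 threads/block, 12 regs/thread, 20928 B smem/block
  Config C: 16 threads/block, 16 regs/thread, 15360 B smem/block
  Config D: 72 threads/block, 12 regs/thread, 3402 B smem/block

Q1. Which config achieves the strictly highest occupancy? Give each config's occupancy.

occupancies: A 23/24, B 3/4, C 1/3, D 3/4

Answer: A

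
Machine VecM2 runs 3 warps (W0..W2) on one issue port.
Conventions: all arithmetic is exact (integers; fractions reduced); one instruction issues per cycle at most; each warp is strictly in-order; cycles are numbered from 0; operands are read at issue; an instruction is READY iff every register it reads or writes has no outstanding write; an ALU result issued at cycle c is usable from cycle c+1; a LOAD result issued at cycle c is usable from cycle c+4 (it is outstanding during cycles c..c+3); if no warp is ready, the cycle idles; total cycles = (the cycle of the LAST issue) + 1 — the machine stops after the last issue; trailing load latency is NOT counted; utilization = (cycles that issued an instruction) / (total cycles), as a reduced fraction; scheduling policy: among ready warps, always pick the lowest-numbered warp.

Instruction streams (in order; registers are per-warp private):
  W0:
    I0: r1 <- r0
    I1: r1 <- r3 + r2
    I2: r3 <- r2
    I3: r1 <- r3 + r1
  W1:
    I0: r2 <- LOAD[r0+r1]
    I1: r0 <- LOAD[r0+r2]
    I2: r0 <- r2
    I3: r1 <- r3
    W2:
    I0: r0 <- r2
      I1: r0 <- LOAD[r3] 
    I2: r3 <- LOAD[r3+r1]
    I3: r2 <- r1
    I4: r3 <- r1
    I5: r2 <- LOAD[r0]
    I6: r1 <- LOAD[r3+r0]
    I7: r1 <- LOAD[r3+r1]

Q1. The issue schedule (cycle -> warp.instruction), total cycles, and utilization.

cycle 0: W0.I0
cycle 1: W0.I1
cycle 2: W0.I2
cycle 3: W0.I3
cycle 4: W1.I0
cycle 5: W2.I0
cycle 6: W2.I1
cycle 7: W2.I2
cycle 8: W1.I1
cycle 9: W2.I3
cycle 10: idle
cycle 11: W2.I4
cycle 12: W1.I2
cycle 13: W1.I3
cycle 14: W2.I5
cycle 15: W2.I6
cycle 16: idle
cycle 17: idle
cycle 18: idle
cycle 19: W2.I7

Answer: 20 cycles, utilization 4/5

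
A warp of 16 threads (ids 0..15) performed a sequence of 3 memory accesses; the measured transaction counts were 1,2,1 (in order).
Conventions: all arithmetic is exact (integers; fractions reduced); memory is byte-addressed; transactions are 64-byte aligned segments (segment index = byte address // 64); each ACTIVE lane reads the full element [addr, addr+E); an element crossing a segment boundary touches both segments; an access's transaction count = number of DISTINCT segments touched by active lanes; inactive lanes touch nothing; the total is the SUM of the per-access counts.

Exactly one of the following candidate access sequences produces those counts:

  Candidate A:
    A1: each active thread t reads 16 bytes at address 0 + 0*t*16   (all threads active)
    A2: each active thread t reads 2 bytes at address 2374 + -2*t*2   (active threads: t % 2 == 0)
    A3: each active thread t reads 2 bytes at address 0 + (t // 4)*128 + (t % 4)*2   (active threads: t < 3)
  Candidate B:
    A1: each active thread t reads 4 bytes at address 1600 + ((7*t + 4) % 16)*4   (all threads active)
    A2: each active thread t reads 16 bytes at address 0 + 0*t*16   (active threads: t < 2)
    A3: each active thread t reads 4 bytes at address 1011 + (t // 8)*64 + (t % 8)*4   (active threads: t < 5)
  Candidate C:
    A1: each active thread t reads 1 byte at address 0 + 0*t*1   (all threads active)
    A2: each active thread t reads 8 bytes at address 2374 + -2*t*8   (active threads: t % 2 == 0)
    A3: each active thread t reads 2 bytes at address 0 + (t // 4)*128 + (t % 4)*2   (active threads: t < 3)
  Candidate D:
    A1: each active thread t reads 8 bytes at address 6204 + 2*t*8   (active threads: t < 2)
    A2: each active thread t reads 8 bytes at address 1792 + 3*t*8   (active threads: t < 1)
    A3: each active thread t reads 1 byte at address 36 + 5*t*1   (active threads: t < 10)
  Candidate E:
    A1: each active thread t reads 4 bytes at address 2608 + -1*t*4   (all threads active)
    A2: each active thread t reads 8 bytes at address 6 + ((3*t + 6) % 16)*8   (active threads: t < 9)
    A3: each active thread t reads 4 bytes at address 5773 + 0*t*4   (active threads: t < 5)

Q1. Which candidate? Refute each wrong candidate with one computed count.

B: A2 gives 1 transaction, not 2
C: A2 gives 5 transactions, not 2
D: A1 gives 2 transactions, not 1
E: A1 gives 2 transactions, not 1
A: all counts match (1,2,1)

Answer: A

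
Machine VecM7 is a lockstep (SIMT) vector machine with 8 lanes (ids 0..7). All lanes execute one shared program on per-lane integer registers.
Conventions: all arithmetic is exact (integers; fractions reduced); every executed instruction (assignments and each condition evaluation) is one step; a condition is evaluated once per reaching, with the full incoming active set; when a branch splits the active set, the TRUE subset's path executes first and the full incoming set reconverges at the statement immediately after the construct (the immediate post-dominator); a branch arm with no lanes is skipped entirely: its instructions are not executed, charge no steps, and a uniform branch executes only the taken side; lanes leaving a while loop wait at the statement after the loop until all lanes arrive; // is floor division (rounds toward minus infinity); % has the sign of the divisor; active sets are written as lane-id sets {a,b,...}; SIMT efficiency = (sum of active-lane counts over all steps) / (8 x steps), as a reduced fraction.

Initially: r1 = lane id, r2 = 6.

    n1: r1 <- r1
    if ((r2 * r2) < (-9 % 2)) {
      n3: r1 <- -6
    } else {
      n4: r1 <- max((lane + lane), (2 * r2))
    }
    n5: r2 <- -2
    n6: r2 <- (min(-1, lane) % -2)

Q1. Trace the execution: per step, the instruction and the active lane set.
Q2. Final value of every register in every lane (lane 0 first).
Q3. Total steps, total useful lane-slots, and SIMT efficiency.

step 0: r1 <- r1                     {0,1,2,3,4,5,6,7}
step 1: eval ((r2 * r2) < (-9 % 2))  {0,1,2,3,4,5,6,7}
step 2: r1 <- max((lane + lane), (2 * r2)) {0,1,2,3,4,5,6,7}
step 3: r2 <- -2                     {0,1,2,3,4,5,6,7}
step 4: r2 <- (min(-1, lane) % -2)   {0,1,2,3,4,5,6,7}

Answer: 5 steps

r1: 12,12,12,12,12,12,12,14
r2: -1,-1,-1,-1,-1,-1,-1,-1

steps = 5; useful = 40; efficiency = 40/40 = 1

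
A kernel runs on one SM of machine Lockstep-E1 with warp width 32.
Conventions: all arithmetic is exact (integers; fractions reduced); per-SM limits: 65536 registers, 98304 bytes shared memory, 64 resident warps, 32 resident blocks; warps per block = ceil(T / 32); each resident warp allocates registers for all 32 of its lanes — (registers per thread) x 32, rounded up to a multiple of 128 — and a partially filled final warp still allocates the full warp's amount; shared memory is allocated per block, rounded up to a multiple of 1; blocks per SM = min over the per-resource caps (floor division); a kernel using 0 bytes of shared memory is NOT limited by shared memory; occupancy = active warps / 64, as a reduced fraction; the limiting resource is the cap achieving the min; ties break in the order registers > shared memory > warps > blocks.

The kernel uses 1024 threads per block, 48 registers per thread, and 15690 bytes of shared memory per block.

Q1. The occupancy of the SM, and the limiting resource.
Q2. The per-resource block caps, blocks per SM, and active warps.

Answer: occupancy 1/2, limited by registers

registers: 1 block
shared memory: 6 blocks
warps: 2 blocks
blocks: 32 blocks

Answer: 1 block, 32 active warps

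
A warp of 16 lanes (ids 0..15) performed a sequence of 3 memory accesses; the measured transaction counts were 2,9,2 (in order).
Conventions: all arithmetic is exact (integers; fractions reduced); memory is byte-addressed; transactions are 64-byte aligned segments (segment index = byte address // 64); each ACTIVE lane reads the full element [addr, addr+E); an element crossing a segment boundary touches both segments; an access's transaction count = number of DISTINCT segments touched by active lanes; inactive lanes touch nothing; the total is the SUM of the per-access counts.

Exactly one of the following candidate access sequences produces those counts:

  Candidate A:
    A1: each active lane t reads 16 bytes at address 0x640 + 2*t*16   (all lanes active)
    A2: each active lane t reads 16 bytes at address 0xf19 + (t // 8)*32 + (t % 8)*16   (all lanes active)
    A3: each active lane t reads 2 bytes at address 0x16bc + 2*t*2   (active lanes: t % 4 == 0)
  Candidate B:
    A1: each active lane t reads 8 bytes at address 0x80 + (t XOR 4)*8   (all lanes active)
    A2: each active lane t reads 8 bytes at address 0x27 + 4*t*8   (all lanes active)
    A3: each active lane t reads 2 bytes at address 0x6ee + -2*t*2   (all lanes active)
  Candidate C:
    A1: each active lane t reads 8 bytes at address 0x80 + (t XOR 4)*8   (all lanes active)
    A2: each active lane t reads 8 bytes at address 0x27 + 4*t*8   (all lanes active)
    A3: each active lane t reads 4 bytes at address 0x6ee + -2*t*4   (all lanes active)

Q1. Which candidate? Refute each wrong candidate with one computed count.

A: A1 gives 8 transactions, not 2
C: A3 gives 3 transactions, not 2
B: all counts match (2,9,2)

Answer: B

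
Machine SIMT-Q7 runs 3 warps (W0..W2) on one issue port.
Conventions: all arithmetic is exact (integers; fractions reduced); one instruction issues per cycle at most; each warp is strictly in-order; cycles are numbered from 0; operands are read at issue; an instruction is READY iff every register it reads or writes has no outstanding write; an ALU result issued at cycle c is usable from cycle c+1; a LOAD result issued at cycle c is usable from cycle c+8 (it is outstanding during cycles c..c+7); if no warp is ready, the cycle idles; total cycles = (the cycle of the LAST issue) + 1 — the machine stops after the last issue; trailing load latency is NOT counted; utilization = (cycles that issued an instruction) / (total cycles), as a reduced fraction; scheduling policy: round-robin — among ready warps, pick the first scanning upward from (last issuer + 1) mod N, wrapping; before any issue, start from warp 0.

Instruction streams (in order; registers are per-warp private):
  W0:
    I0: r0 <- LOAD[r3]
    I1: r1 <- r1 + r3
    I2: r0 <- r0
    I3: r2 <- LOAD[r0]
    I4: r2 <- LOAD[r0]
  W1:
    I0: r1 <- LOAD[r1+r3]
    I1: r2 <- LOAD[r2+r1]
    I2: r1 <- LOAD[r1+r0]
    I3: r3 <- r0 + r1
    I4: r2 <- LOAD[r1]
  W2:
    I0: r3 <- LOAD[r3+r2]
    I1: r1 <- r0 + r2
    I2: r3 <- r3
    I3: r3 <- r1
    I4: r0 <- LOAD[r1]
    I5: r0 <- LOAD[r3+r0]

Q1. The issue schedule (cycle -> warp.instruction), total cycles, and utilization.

cycle 0: W0.I0
cycle 1: W1.I0
cycle 2: W2.I0
cycle 3: W0.I1
cycle 4: W2.I1
cycle 5: idle
cycle 6: idle
cycle 7: idle
cycle 8: W0.I2
cycle 9: W1.I1
cycle 10: W2.I2
cycle 11: W0.I3
cycle 12: W1.I2
cycle 13: W2.I3
cycle 14: W2.I4
cycle 15: idle
cycle 16: idle
cycle 17: idle
cycle 18: idle
cycle 19: W0.I4
cycle 20: W1.I3
cycle 21: W1.I4
cycle 22: W2.I5

Answer: 23 cycles, utilization 16/23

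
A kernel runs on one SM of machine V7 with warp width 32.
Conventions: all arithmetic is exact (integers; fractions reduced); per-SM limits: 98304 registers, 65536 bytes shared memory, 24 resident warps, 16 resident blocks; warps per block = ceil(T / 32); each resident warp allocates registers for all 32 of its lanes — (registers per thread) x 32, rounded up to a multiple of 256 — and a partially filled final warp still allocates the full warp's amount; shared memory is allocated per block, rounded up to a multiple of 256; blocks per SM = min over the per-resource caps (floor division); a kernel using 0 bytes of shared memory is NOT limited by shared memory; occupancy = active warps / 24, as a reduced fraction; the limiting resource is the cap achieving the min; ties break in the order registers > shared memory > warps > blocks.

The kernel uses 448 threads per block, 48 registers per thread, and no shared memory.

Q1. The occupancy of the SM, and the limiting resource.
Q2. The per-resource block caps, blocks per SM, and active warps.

Answer: occupancy 7/12, limited by warps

registers: 4 blocks
shared memory: no limit (kernel uses none)
warps: 1 block
blocks: 16 blocks

Answer: 1 block, 14 active warps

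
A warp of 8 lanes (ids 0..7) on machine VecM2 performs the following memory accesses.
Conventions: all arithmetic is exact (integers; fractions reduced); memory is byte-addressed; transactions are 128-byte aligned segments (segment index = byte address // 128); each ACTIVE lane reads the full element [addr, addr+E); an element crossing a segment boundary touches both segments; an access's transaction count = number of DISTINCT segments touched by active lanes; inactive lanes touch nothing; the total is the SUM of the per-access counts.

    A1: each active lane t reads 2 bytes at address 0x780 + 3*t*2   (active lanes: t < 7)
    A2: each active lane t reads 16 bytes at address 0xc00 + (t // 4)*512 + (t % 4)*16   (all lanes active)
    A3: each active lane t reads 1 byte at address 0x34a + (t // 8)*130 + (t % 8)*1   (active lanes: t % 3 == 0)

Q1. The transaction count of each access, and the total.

A1: 1 transaction
A2: 2 transactions
A3: 1 transaction

Answer: 1,2,1; total 4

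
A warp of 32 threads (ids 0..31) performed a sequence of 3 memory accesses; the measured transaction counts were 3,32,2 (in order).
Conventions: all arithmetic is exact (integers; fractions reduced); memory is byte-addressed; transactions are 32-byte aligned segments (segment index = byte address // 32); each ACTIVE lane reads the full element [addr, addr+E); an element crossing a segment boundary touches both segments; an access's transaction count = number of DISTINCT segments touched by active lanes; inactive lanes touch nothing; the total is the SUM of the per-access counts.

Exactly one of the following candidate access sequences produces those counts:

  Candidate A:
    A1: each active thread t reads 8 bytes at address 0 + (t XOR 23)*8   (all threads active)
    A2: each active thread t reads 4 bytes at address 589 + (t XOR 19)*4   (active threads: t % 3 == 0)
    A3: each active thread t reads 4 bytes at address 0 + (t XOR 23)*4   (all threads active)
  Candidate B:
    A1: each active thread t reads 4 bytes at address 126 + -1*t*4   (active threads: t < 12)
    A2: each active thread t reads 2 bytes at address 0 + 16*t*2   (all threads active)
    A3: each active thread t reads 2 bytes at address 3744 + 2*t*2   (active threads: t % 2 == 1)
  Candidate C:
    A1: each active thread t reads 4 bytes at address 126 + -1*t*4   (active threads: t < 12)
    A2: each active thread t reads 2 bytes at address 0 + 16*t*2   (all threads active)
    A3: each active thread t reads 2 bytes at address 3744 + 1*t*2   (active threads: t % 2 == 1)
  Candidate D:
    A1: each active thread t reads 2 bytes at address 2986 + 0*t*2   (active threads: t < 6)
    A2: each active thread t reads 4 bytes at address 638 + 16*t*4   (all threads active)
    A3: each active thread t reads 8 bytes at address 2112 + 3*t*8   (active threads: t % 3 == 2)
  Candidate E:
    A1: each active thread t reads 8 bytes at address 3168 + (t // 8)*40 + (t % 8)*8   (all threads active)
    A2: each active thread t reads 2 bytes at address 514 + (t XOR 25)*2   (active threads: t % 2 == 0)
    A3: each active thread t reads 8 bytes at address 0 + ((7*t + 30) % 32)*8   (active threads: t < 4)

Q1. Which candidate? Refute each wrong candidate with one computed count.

A: A1 gives 8 transactions, not 3
B: A3 gives 4 transactions, not 2
D: A1 gives 1 transaction, not 3
E: A1 gives 6 transactions, not 3
C: all counts match (3,32,2)

Answer: C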